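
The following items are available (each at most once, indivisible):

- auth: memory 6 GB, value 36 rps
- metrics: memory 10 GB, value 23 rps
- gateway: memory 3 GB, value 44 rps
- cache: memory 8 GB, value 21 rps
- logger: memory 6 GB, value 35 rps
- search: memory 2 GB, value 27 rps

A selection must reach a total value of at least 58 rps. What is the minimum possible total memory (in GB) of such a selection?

5

Subsets with value ≥ 58, sorted by total memory:
- gateway+search: memory 5, value 71
- auth+search: memory 8, value 63
- logger+search: memory 8, value 62
- auth+gateway: memory 9, value 80
Minimum memory: 5 GB.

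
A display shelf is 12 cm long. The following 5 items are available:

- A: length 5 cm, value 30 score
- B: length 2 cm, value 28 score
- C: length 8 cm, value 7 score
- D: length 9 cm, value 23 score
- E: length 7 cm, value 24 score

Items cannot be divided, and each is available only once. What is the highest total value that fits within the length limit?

58 score

This is a 0/1 knapsack; check combinations near the capacity.
- A+B: length 5+2=7, value 30+28=58
- A+E: length 5+7=12, value 30+24=54
- B+E: length 2+7=9, value 28+24=52
- B+D: length 2+9=11, value 28+23=51
- B+C: length 2+8=10, value 28+7=35
Best: 58 score.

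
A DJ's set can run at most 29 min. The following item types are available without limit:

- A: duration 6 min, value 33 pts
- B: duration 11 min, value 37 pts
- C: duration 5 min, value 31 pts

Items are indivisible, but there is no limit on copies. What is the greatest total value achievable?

Best value-per-unit is C at 31/5; filling with it alone gives 5×31 = 155.
Optimal mix: 4×A + 1×C → duration 29, value 163.

163 pts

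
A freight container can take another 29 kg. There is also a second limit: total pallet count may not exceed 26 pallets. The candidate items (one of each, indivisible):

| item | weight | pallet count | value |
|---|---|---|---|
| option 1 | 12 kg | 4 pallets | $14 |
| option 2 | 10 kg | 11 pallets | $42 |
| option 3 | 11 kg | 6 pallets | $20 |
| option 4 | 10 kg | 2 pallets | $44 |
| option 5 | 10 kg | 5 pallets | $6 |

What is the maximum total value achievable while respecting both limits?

$86

Feasible sets respecting both limits:
- option 2+option 4: weight 20, pallet count 13, value 86
- option 3+option 4: weight 21, pallet count 8, value 64
- option 2+option 3: weight 21, pallet count 17, value 62
- option 1+option 4: weight 22, pallet count 6, value 58
Best: $86.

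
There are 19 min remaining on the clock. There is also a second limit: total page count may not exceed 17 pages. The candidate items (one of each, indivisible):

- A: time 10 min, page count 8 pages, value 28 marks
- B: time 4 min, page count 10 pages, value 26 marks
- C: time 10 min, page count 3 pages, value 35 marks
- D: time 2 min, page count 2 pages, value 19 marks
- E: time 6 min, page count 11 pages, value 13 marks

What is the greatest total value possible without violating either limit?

Feasible sets respecting both limits:
- B+C+D: time 16, page count 15, value 80
- C+D+E: time 18, page count 16, value 67
- B+C: time 14, page count 13, value 61
- C+D: time 12, page count 5, value 54
Best: 80 marks.

80 marks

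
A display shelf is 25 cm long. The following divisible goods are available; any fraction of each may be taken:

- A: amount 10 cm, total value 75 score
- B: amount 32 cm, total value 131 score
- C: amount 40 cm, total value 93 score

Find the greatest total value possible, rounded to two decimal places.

Take in order of value per unit:
- A (75/10 per unit): all 10 → value 75, running total 75.00
- B (131/32 per unit): 15 of 32 → value 15×131/32 = 61.4063, running total 136.41
Total 136.41.

136.41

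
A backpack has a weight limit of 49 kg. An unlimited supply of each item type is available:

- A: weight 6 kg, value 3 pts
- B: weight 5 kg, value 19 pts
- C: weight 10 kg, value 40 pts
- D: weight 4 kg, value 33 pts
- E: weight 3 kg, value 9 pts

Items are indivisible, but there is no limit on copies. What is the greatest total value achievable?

396 pts

Best value-per-unit is D at 33/4, and filling with it alone uses weight 12×4=48. No mix of the others beats 12×33 = 396.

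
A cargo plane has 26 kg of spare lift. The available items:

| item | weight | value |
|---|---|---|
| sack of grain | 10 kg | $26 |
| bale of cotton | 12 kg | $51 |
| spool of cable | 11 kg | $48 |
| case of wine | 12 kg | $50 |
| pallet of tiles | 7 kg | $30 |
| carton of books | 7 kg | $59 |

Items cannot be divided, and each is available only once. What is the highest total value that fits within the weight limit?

$140

This is a 0/1 knapsack; check combinations near the capacity.
- bale of cotton+pallet of tiles+carton of books: weight 12+7+7=26, value 51+30+59=140
- case of wine+pallet of tiles+carton of books: weight 12+7+7=26, value 50+30+59=139
- spool of cable+pallet of tiles+carton of books: weight 11+7+7=25, value 48+30+59=137
- sack of grain+pallet of tiles+carton of books: weight 10+7+7=24, value 26+30+59=115
- bale of cotton+carton of books: weight 12+7=19, value 51+59=110
Best: $140.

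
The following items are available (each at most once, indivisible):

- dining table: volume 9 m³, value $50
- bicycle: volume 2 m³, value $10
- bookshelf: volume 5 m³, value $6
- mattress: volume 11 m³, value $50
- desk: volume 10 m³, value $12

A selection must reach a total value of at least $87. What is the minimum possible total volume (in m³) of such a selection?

20

Subsets with value ≥ 87, sorted by total volume:
- dining table+mattress: volume 20, value 100
- dining table+bicycle+mattress: volume 22, value 110
Minimum volume: 20 m³.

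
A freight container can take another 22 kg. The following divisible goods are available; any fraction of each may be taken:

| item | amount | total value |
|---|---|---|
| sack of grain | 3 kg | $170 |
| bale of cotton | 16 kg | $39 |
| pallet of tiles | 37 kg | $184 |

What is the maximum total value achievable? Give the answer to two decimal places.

Take in order of value per unit:
- sack of grain (170/3 per unit): all 3 → value 170, running total 170.00
- pallet of tiles (184/37 per unit): 19 of 37 → value 19×184/37 = 94.4865, running total 264.49
Total 264.49.

264.49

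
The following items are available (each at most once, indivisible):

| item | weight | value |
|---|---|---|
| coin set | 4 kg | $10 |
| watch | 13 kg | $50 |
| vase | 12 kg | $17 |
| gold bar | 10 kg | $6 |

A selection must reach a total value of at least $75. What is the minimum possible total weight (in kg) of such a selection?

Subsets with value ≥ 75, sorted by total weight:
- coin set+watch+vase: weight 29, value 77
- coin set+watch+vase+gold bar: weight 39, value 83
Minimum weight: 29 kg.

29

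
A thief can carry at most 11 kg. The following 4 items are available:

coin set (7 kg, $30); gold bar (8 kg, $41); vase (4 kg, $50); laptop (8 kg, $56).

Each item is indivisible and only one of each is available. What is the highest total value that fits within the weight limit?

$80

This is a 0/1 knapsack; check combinations near the capacity.
- coin set+vase: weight 7+4=11, value 30+50=80
- laptop: weight 8, value 56
- vase: weight 4, value 50
- gold bar: weight 8, value 41
- coin set: weight 7, value 30
Best: $80.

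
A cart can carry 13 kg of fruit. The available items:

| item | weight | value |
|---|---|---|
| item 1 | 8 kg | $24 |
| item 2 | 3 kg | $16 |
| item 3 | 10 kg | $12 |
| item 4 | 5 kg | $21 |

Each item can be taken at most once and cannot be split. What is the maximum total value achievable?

Check high-value combinations within 13 kg:
- item 1+item 4: weight 8+5=13, value 24+21=45
- item 1+item 2: weight 8+3=11, value 24+16=40
- item 2+item 4: weight 3+5=8, value 16+21=37
- item 2+item 3: weight 3+10=13, value 16+12=28
- item 1: weight 8, value 24
Best: $45.

$45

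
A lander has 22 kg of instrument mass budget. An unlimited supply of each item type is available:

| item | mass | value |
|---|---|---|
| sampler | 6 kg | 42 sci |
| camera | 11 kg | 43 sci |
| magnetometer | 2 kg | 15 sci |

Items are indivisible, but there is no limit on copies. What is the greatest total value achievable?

165 sci

Best value-per-unit is magnetometer at 15/2, and filling with it alone uses mass 11×2=22. No mix of the others beats 11×15 = 165.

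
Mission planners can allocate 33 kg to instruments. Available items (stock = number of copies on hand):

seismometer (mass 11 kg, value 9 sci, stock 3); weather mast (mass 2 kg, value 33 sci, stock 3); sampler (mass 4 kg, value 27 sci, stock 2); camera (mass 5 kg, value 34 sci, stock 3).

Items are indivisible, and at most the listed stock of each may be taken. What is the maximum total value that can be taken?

255 sci

Best selections within mass 33 and stock limits:
- 3×weather mast + 2×sampler + 3×camera: mass 29, value 255
- 3×weather mast + 1×sampler + 3×camera: mass 25, value 228
- 2×weather mast + 2×sampler + 3×camera: mass 27, value 222
- 3×weather mast + 2×sampler + 2×camera: mass 24, value 221
Best: 255 sci.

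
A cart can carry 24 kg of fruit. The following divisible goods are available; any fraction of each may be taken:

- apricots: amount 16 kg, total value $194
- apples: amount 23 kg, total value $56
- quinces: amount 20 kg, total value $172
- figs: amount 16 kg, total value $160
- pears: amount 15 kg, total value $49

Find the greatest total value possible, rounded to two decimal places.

274.00

Take in order of value per unit:
- apricots (194/16 per unit): all 16 → value 194, running total 194.00
- figs (160/16 per unit): 8 of 16 → value 8×160/16 = 80.0000, running total 274.00
Total 274.00.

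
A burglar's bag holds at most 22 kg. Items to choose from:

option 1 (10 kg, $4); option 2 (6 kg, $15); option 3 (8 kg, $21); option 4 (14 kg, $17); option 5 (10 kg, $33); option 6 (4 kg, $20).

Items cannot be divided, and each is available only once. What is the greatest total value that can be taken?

Check high-value combinations within 22 kg:
- option 3+option 5+option 6: weight 8+10+4=22, value 21+33+20=74
- option 2+option 5+option 6: weight 6+10+4=20, value 15+33+20=68
- option 2+option 3+option 6: weight 6+8+4=18, value 15+21+20=56
- option 3+option 5: weight 8+10=18, value 21+33=54
Best: $74.

$74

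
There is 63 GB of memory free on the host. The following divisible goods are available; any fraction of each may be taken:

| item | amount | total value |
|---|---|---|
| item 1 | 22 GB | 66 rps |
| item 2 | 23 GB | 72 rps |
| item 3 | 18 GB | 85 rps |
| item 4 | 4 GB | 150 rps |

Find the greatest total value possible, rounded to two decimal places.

Take in order of value per unit:
- item 4 (150/4 per unit): all 4 → value 150, running total 150.00
- item 3 (85/18 per unit): all 18 → value 85, running total 235.00
- item 2 (72/23 per unit): all 23 → value 72, running total 307.00
- item 1 (66/22 per unit): 18 of 22 → value 18×66/22 = 54.0000, running total 361.00
Total 361.00.

361.00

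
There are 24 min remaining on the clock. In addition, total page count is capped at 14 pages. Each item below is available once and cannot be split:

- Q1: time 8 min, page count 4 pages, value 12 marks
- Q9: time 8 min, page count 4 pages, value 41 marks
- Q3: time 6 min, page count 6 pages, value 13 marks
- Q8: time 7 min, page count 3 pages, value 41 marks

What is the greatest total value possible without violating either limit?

95 marks

Feasible sets respecting both limits:
- Q9+Q3+Q8: time 21, page count 13, value 95
- Q1+Q9+Q8: time 23, page count 11, value 94
- Q9+Q8: time 15, page count 7, value 82
- Q1+Q9+Q3: time 22, page count 14, value 66
Best: 95 marks.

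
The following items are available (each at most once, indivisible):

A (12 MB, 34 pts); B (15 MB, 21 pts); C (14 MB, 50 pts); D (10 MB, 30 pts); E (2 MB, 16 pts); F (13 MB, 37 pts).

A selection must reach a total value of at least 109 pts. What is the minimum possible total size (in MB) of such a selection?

36

Subsets with value ≥ 109, sorted by total size:
- A+C+D: size 36, value 114
- C+D+F: size 37, value 117
- A+D+E+F: size 37, value 117
Minimum size: 36 MB.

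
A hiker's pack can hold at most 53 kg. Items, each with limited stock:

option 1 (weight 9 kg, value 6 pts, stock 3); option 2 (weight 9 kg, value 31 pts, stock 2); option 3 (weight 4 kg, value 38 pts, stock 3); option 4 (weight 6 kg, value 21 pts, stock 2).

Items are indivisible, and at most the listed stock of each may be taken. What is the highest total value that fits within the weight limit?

Best selections within weight 53 and stock limits:
- 1×option 1 + 2×option 2 + 3×option 3 + 2×option 4: weight 51, value 224
- 2×option 2 + 3×option 3 + 2×option 4: weight 42, value 218
Best: 224 pts.

224 pts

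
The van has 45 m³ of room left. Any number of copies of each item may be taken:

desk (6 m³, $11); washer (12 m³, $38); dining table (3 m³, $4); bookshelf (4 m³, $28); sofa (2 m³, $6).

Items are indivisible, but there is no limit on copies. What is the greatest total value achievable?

Best value-per-unit is bookshelf at 28/4, and filling with it alone uses volume 11×4=44. No mix of the others beats 11×28 = 308.

$308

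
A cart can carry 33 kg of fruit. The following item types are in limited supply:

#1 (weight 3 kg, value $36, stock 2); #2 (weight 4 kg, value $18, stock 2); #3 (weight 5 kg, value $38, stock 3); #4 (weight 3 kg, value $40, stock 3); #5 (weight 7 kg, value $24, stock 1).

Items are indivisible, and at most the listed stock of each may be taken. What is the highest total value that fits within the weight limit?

$306

Top feasible selections:
- 2×#1 + 3×#3 + 3×#4: weight 30, value 306
- 2×#1 + 2×#2 + 2×#3 + 3×#4: weight 33, value 304
Best: $306.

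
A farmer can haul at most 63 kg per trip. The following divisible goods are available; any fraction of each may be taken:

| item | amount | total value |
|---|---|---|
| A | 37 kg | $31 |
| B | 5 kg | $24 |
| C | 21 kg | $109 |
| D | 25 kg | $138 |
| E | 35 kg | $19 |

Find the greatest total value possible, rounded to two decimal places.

281.05

Take in order of value per unit:
- D (138/25 per unit): all 25 → value 138, running total 138.00
- C (109/21 per unit): all 21 → value 109, running total 247.00
- B (24/5 per unit): all 5 → value 24, running total 271.00
- A (31/37 per unit): 12 of 37 → value 12×31/37 = 10.0541, running total 281.05
Total 281.05.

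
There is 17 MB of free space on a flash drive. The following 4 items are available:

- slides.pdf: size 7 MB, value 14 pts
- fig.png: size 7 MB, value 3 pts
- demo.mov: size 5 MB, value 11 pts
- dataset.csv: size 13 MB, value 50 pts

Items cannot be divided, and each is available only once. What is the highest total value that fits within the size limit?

50 pts

Check high-value combinations within 17 MB:
- dataset.csv: size 13, value 50
- slides.pdf+demo.mov: size 7+5=12, value 14+11=25
- slides.pdf+fig.png: size 7+7=14, value 14+3=17
Best: 50 pts.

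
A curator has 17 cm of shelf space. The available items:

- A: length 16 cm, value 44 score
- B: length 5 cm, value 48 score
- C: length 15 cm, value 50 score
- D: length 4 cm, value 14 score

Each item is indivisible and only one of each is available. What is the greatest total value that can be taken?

62 score

Check high-value combinations within 17 cm:
- B+D: length 5+4=9, value 48+14=62
- C: length 15, value 50
- B: length 5, value 48
Best: 62 score.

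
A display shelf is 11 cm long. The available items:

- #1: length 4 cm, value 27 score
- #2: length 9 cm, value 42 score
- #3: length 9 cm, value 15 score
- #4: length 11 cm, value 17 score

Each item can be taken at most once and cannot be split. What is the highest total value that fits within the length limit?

42 score

Check high-value combinations within 11 cm:
- #2: length 9, value 42
- #1: length 4, value 27
- #4: length 11, value 17
- #3: length 9, value 15
Best: 42 score.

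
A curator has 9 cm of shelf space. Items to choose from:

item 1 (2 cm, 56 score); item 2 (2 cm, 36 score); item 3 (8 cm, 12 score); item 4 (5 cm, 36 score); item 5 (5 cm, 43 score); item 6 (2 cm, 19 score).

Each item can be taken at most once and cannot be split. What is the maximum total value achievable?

This is a 0/1 knapsack; check combinations near the capacity.
- item 1+item 2+item 5: length 2+2+5=9, value 56+36+43=135
- item 1+item 2+item 4: length 2+2+5=9, value 56+36+36=128
- item 1+item 5+item 6: length 2+5+2=9, value 56+43+19=118
- item 1+item 2+item 6: length 2+2+2=6, value 56+36+19=111
Best: 135 score.

135 score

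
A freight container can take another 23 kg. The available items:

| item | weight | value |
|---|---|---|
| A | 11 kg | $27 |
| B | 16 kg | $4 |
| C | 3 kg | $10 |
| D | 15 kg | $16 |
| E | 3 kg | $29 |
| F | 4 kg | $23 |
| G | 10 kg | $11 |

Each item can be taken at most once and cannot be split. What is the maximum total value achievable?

$89

Check high-value combinations within 23 kg:
- A+C+E+F: weight 11+3+3+4=21, value 27+10+29+23=89
- A+E+F: weight 11+3+4=18, value 27+29+23=79
- C+E+F+G: weight 3+3+4+10=20, value 10+29+23+11=73
- D+E+F: weight 15+3+4=22, value 16+29+23=68
- A+C+E: weight 11+3+3=17, value 27+10+29=66
Best: $89.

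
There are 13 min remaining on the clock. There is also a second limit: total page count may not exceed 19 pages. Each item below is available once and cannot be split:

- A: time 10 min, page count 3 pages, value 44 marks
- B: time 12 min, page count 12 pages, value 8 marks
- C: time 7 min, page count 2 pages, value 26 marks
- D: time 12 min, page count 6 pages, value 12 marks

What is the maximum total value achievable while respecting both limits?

44 marks

Feasible sets respecting both limits:
- A: time 10, page count 3, value 44
- C: time 7, page count 2, value 26
- D: time 12, page count 6, value 12
Best: 44 marks.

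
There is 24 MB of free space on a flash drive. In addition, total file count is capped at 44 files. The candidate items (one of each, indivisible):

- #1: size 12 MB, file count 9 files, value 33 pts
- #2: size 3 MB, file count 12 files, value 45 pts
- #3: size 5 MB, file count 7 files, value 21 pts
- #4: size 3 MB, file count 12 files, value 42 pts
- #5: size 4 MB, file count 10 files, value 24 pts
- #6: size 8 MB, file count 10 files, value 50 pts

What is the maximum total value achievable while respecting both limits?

161 pts

Feasible sets respecting both limits:
- #2+#4+#5+#6: size 18, file count 44, value 161
- #2+#3+#4+#6: size 19, file count 41, value 158
- #1+#2+#4+#5: size 22, file count 43, value 144
- #1+#2+#3+#4: size 23, file count 40, value 141
Best: 161 pts.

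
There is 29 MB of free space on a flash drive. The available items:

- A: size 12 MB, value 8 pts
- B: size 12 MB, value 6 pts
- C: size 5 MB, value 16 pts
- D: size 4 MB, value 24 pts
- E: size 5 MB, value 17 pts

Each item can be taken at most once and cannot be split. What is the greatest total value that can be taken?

This is a 0/1 knapsack; check combinations near the capacity.
- A+C+D+E: size 12+5+4+5=26, value 8+16+24+17=65
- B+C+D+E: size 12+5+4+5=26, value 6+16+24+17=63
- C+D+E: size 5+4+5=14, value 16+24+17=57
- A+D+E: size 12+4+5=21, value 8+24+17=49
- A+C+D: size 12+5+4=21, value 8+16+24=48
Best: 65 pts.

65 pts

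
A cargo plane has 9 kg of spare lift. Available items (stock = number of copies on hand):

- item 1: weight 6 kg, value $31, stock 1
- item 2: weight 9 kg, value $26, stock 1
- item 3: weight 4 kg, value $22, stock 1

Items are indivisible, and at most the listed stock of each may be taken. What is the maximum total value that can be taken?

Best selections within weight 9 and stock limits:
- 1×item 1: weight 6, value 31
- 1×item 2: weight 9, value 26
Best: $31.

$31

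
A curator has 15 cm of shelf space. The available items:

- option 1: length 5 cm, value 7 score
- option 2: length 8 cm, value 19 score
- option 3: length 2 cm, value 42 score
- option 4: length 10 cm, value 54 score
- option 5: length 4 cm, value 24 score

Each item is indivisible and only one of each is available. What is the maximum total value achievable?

This is a 0/1 knapsack; check combinations near the capacity.
- option 3+option 4: length 2+10=12, value 42+54=96
- option 2+option 3+option 5: length 8+2+4=14, value 19+42+24=85
- option 4+option 5: length 10+4=14, value 54+24=78
- option 1+option 3+option 5: length 5+2+4=11, value 7+42+24=73
- option 1+option 2+option 3: length 5+8+2=15, value 7+19+42=68
Best: 96 score.

96 score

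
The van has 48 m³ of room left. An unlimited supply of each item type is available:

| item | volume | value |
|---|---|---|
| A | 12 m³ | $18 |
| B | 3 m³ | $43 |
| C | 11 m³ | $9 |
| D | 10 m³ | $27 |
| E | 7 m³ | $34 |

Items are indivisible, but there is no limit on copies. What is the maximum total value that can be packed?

$688

Best value-per-unit is B at 43/3, and filling with it alone uses volume 16×3=48. No mix of the others beats 16×43 = 688.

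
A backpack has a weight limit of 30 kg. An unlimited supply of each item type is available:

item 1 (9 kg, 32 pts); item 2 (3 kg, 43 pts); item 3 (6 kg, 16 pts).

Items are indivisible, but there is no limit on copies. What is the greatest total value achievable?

Best value-per-unit is item 2 at 43/3, and filling with it alone uses weight 10×3=30. No mix of the others beats 10×43 = 430.

430 pts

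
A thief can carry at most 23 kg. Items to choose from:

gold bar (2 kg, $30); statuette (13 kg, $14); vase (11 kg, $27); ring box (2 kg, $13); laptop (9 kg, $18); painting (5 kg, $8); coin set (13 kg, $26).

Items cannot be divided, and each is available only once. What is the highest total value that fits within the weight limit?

Check high-value combinations within 23 kg:
- gold bar+vase+ring box+painting: weight 2+11+2+5=20, value 30+27+13+8=78
- gold bar+ring box+painting+coin set: weight 2+2+5+13=22, value 30+13+8+26=77
- gold bar+vase+laptop: weight 2+11+9=22, value 30+27+18=75
- gold bar+vase+ring box: weight 2+11+2=15, value 30+27+13=70
- gold bar+ring box+coin set: weight 2+2+13=17, value 30+13+26=69
Best: $78.

$78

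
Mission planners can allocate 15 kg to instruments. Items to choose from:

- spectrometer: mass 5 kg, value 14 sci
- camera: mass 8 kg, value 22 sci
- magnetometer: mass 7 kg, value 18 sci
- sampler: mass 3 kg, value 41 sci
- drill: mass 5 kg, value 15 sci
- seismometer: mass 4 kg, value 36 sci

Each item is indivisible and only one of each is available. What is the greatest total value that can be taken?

Check high-value combinations within 15 kg:
- camera+sampler+seismometer: mass 8+3+4=15, value 22+41+36=99
- magnetometer+sampler+seismometer: mass 7+3+4=14, value 18+41+36=95
- sampler+drill+seismometer: mass 3+5+4=12, value 41+15+36=92
- spectrometer+sampler+seismometer: mass 5+3+4=12, value 14+41+36=91
Best: 99 sci.

99 sci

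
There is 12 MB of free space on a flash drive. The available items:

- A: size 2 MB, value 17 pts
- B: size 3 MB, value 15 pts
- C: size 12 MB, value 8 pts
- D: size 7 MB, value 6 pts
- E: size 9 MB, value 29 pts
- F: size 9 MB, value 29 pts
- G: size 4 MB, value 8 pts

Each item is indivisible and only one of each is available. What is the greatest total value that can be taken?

46 pts

Check high-value combinations within 12 MB:
- A+E: size 2+9=11, value 17+29=46
- A+F: size 2+9=11, value 17+29=46
- B+E: size 3+9=12, value 15+29=44
- B+F: size 3+9=12, value 15+29=44
- A+B+G: size 2+3+4=9, value 17+15+8=40
Best: 46 pts.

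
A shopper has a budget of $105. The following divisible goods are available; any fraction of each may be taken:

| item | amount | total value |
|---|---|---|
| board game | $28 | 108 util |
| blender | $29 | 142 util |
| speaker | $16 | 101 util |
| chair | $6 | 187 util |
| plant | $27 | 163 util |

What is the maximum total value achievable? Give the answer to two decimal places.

Take in order of value per unit:
- chair (187/6 per unit): all 6 → value 187, running total 187.00
- speaker (101/16 per unit): all 16 → value 101, running total 288.00
- plant (163/27 per unit): all 27 → value 163, running total 451.00
- blender (142/29 per unit): all 29 → value 142, running total 593.00
- board game (108/28 per unit): 27 of 28 → value 27×108/28 = 104.1429, running total 697.14
Total 697.14.

697.14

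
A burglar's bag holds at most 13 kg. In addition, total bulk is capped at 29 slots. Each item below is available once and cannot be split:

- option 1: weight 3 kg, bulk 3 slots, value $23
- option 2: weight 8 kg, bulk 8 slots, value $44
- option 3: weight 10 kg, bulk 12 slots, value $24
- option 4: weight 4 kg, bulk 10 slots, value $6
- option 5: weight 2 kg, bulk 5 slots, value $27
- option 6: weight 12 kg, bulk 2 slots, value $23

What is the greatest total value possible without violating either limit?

Feasible sets respecting both limits:
- option 1+option 2+option 5: weight 13, bulk 16, value 94
- option 2+option 5: weight 10, bulk 13, value 71
- option 1+option 2: weight 11, bulk 11, value 67
- option 1+option 4+option 5: weight 9, bulk 18, value 56
Best: $94.

$94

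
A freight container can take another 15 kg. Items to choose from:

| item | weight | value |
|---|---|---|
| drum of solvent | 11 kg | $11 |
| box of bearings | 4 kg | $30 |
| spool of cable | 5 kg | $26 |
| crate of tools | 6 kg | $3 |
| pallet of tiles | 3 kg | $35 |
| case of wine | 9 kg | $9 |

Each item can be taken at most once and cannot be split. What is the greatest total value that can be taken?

$91

Check high-value combinations within 15 kg:
- box of bearings+spool of cable+pallet of tiles: weight 4+5+3=12, value 30+26+35=91
- box of bearings+crate of tools+pallet of tiles: weight 4+6+3=13, value 30+3+35=68
- box of bearings+pallet of tiles: weight 4+3=7, value 30+35=65
- spool of cable+crate of tools+pallet of tiles: weight 5+6+3=14, value 26+3+35=64
- spool of cable+pallet of tiles: weight 5+3=8, value 26+35=61
Best: $91.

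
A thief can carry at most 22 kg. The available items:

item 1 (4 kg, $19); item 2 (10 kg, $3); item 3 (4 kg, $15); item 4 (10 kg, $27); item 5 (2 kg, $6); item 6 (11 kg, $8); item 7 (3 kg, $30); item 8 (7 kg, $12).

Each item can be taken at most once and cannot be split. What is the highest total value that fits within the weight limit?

$91

This is a 0/1 knapsack; check combinations near the capacity.
- item 1+item 3+item 4+item 7: weight 4+4+10+3=21, value 19+15+27+30=91
- item 1+item 4+item 5+item 7: weight 4+10+2+3=19, value 19+27+6+30=82
- item 1+item 3+item 5+item 7+item 8: weight 4+4+2+3+7=20, value 19+15+6+30+12=82
Best: $91.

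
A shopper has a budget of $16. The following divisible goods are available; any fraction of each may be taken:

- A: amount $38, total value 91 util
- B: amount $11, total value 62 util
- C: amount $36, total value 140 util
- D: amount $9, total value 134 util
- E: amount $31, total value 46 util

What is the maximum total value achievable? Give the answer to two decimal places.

Take in order of value per unit:
- D (134/9 per unit): all 9 → value 134, running total 134.00
- B (62/11 per unit): 7 of 11 → value 7×62/11 = 39.4545, running total 173.45
Total 173.45.

173.45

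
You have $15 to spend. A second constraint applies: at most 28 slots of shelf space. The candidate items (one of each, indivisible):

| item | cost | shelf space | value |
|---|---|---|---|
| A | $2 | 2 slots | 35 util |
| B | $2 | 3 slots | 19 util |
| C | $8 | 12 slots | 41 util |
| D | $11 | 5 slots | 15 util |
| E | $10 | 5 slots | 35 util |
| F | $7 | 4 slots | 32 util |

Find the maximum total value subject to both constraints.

95 util

Feasible sets respecting both limits:
- A+B+C: cost 12, shelf space 17, value 95
- A+B+E: cost 14, shelf space 10, value 89
- A+B+F: cost 11, shelf space 9, value 86
Best: 95 util.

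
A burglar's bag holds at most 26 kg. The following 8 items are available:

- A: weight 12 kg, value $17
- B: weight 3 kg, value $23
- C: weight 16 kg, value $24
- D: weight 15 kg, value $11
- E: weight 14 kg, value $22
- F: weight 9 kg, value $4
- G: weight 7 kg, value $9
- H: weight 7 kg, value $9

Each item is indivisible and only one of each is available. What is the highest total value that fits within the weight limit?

$56

Check high-value combinations within 26 kg:
- B+C+G: weight 3+16+7=26, value 23+24+9=56
- B+C+H: weight 3+16+7=26, value 23+24+9=56
- B+E+G: weight 3+14+7=24, value 23+22+9=54
- B+E+H: weight 3+14+7=24, value 23+22+9=54
Best: $56.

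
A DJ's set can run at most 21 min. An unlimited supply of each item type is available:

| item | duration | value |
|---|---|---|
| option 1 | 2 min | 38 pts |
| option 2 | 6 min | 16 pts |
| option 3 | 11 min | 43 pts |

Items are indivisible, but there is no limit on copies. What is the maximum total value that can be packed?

380 pts

Best value-per-unit is option 1 at 38/2, and filling with it alone uses duration 10×2=20. No mix of the others beats 10×38 = 380.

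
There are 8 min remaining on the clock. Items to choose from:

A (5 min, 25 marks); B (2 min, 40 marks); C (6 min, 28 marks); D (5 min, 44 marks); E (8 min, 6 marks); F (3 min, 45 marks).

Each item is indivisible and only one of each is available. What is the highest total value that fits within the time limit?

89 marks

Check high-value combinations within 8 min:
- D+F: time 5+3=8, value 44+45=89
- B+F: time 2+3=5, value 40+45=85
- B+D: time 2+5=7, value 40+44=84
- A+F: time 5+3=8, value 25+45=70
- B+C: time 2+6=8, value 40+28=68
Best: 89 marks.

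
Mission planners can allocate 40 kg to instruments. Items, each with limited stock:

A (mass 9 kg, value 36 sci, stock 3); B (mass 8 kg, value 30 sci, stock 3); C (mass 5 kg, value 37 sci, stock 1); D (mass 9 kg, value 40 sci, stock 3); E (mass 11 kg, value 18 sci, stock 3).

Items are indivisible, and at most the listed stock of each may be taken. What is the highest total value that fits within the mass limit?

187 sci

Top feasible selections:
- 1×B + 1×C + 3×D: mass 40, value 187
- 1×A + 1×B + 1×C + 2×D: mass 40, value 183
Best: 187 sci.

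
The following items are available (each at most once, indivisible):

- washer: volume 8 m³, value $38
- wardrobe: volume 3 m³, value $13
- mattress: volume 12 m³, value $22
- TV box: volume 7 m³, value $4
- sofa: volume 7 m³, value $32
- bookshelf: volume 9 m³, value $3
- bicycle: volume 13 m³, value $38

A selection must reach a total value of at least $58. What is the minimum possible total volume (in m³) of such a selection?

Subsets with value ≥ 58, sorted by total volume:
- washer+sofa: volume 15, value 70
- washer+wardrobe+sofa: volume 18, value 83
- sofa+bicycle: volume 20, value 70
Minimum volume: 15 m³.

15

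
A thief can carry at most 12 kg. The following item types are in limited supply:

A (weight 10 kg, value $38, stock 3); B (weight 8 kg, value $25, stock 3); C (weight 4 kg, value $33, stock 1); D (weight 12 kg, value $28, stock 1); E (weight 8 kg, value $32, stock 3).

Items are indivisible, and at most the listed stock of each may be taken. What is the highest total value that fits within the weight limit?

$65

Best selections within weight 12 and stock limits:
- 1×C + 1×E: weight 12, value 65
- 1×B + 1×C: weight 12, value 58
- 1×A: weight 10, value 38
Best: $65.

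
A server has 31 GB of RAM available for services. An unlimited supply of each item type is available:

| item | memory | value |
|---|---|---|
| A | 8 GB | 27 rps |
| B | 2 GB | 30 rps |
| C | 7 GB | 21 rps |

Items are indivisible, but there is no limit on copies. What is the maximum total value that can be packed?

Best value-per-unit is B at 30/2, and filling with it alone uses memory 15×2=30. No mix of the others beats 15×30 = 450.

450 rps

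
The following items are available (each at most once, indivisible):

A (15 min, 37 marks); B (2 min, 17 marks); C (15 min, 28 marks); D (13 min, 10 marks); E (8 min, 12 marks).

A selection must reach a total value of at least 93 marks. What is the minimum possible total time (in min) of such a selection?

40

Subsets with value ≥ 93, sorted by total time:
- A+B+C+E: time 40, value 94
- A+B+C+D+E: time 53, value 104
Minimum time: 40 min.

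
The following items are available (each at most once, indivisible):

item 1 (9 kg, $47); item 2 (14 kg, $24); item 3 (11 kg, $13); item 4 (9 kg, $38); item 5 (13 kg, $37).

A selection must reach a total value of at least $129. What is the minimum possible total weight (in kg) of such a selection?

Subsets with value ≥ 129, sorted by total weight:
- item 1+item 3+item 4+item 5: weight 42, value 135
- item 1+item 2+item 4+item 5: weight 45, value 146
Minimum weight: 42 kg.

42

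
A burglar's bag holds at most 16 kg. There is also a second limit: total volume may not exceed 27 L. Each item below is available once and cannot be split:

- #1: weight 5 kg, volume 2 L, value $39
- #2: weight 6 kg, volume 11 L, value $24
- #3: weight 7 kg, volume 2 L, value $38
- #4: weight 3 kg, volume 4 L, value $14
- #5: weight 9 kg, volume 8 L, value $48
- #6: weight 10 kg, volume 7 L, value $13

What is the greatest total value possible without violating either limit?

Feasible sets respecting both limits:
- #1+#3+#4: weight 15, volume 8, value 91
- #1+#5: weight 14, volume 10, value 87
- #3+#5: weight 16, volume 10, value 86
- #1+#3: weight 12, volume 4, value 77
Best: $91.

$91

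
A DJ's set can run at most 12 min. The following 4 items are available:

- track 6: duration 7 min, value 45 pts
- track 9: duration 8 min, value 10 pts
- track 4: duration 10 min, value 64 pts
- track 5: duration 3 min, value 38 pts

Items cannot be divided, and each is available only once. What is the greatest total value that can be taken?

83 pts

This is a 0/1 knapsack; check combinations near the capacity.
- track 6+track 5: duration 7+3=10, value 45+38=83
- track 4: duration 10, value 64
- track 9+track 5: duration 8+3=11, value 10+38=48
- track 6: duration 7, value 45
Best: 83 pts.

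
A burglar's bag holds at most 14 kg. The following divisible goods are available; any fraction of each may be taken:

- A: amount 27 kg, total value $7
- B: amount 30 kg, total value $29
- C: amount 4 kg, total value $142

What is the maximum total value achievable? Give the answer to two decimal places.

151.67

Take in order of value per unit:
- C (142/4 per unit): all 4 → value 142, running total 142.00
- B (29/30 per unit): 10 of 30 → value 10×29/30 = 9.6667, running total 151.67
Total 151.67.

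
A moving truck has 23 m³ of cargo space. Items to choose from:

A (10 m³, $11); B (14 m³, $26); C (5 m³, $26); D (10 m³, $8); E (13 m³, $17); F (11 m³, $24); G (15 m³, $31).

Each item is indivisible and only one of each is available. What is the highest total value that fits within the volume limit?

Check high-value combinations within 23 m³:
- C+G: volume 5+15=20, value 26+31=57
- B+C: volume 14+5=19, value 26+26=52
- C+F: volume 5+11=16, value 26+24=50
Best: $57.

$57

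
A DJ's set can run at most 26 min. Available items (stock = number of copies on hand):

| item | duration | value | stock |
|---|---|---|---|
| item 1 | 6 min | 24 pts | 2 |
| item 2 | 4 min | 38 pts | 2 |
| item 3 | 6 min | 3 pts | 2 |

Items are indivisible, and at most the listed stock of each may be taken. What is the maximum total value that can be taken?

127 pts

Best selections within duration 26 and stock limits:
- 2×item 1 + 2×item 2 + 1×item 3: duration 26, value 127
- 2×item 1 + 2×item 2: duration 20, value 124
Best: 127 pts.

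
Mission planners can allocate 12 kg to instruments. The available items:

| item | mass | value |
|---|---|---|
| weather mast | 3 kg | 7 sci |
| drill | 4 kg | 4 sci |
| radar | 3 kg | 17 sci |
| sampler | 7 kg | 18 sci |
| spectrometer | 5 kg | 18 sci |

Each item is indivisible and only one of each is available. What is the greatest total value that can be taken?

42 sci

Check high-value combinations within 12 kg:
- weather mast+radar+spectrometer: mass 3+3+5=11, value 7+17+18=42
- drill+radar+spectrometer: mass 4+3+5=12, value 4+17+18=39
- sampler+spectrometer: mass 7+5=12, value 18+18=36
- radar+spectrometer: mass 3+5=8, value 17+18=35
Best: 42 sci.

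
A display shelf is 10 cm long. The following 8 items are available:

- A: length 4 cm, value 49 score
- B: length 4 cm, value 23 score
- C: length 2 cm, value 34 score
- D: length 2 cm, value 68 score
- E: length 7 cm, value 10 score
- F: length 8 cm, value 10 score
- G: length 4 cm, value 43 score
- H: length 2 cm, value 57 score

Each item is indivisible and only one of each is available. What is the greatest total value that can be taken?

This is a 0/1 knapsack; check combinations near the capacity.
- A+C+D+H: length 4+2+2+2=10, value 49+34+68+57=208
- C+D+G+H: length 2+2+4+2=10, value 34+68+43+57=202
- B+C+D+H: length 4+2+2+2=10, value 23+34+68+57=182
- A+D+H: length 4+2+2=8, value 49+68+57=174
- D+G+H: length 2+4+2=8, value 68+43+57=168
Best: 208 score.

208 score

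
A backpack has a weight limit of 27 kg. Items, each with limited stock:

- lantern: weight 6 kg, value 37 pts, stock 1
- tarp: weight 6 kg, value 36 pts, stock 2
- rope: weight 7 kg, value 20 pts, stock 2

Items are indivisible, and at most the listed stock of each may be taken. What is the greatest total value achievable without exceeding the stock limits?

129 pts

Top feasible selections:
- 1×lantern + 2×tarp + 1×rope: weight 25, value 129
- 1×lantern + 1×tarp + 2×rope: weight 26, value 113
- 2×tarp + 2×rope: weight 26, value 112
Best: 129 pts.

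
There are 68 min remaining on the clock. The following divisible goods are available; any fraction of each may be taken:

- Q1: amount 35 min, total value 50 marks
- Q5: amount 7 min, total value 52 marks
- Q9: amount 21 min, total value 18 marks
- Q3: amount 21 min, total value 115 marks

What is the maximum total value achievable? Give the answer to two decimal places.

221.29

Take in order of value per unit:
- Q5 (52/7 per unit): all 7 → value 52, running total 52.00
- Q3 (115/21 per unit): all 21 → value 115, running total 167.00
- Q1 (50/35 per unit): all 35 → value 50, running total 217.00
- Q9 (18/21 per unit): 5 of 21 → value 5×18/21 = 4.2857, running total 221.29
Total 221.29.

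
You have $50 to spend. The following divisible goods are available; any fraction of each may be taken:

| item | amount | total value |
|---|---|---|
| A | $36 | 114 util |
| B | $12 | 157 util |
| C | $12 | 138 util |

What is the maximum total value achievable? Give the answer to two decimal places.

Take in order of value per unit:
- B (157/12 per unit): all 12 → value 157, running total 157.00
- C (138/12 per unit): all 12 → value 138, running total 295.00
- A (114/36 per unit): 26 of 36 → value 26×114/36 = 82.3333, running total 377.33
Total 377.33.

377.33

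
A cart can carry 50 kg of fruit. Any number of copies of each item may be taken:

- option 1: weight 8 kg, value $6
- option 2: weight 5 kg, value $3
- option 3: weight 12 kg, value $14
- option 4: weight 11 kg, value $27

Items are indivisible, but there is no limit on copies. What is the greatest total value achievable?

Best value-per-unit is option 4 at 27/11; filling with it alone gives 4×27 = 108.
Optimal mix: 1×option 2 + 4×option 4 → weight 49, value 111.

$111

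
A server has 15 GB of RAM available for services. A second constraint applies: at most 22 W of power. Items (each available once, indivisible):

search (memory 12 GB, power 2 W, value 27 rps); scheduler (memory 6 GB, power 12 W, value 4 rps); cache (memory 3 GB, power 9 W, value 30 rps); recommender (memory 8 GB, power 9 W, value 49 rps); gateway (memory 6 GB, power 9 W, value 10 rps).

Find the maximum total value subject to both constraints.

79 rps

Feasible sets respecting both limits:
- cache+recommender: memory 11, power 18, value 79
- recommender+gateway: memory 14, power 18, value 59
- search+cache: memory 15, power 11, value 57
Best: 79 rps.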